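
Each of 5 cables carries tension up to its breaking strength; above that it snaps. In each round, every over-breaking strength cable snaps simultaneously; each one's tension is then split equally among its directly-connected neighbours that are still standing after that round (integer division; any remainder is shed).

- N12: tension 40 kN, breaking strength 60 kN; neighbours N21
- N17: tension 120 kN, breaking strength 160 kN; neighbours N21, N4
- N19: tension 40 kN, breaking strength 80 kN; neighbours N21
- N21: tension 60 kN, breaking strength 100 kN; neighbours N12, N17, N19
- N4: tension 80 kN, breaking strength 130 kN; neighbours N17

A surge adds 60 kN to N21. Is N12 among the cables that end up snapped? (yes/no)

yes

Round 1 — N21 at 120 > 100. N21 snaps.
  N21 sheds 120 kN to N12, N17, N19: 40 each.
    N12: 40+40 = 80 > 60
    N17: 120+40 = 160 ≤ 160
    N19: 40+40 = 80 ≤ 80
Round 2 — N12 snaps.
  N12 sheds 80 kN: no online neighbours, lost.
No further breaks.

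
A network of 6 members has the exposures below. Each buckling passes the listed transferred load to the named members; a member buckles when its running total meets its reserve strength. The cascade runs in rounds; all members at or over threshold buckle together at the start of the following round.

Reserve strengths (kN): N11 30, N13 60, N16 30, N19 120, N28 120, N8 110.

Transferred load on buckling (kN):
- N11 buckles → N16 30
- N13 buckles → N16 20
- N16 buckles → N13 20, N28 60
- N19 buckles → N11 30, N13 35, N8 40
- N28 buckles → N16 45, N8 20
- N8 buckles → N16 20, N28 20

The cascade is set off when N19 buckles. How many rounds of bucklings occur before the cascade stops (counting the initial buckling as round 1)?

Round 1 — N19 buckles (initial).
  N11: +30 → 30 ≥ 30
  N13: +35 → 35 < 60
  N8: +40 → 40 < 110
Round 2 — N11 buckles.
  N16: +30 → 30 ≥ 30
Round 3 — N16 buckles.
  N13: +20 → 55 < 60
  N28: +60 → 60 < 120
No further bucklings.

3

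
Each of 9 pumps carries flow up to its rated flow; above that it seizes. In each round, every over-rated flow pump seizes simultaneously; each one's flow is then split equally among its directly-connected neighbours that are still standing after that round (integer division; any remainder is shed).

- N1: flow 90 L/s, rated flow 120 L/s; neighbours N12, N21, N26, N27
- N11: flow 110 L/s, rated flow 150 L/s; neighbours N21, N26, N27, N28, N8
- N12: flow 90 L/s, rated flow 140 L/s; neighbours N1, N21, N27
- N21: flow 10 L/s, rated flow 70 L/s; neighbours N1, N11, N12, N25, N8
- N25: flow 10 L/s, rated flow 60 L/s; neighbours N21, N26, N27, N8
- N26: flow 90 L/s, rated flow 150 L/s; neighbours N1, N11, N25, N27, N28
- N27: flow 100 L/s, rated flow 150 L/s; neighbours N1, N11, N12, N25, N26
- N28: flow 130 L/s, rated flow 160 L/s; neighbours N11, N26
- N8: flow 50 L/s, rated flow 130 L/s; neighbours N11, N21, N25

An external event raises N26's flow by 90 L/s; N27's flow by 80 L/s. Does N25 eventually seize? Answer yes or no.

yes

Round 1 — N26 at 180 > 150; N27 at 180 > 150. N26, N27 seize.
  N26 sheds 180 L/s to N1, N11, N25, N28: 45 each.
    N1: 90+45 = 135 > 120
    N11: 110+45 = 155 > 150
    N25: 10+45 = 55 ≤ 60
    N28: 130+45 = 175 > 160
  N27 sheds 180 L/s to N1, N11, N12, N25: 45 each.
    N1: 135+45 = 180 > 120
    N11: 155+45 = 200 > 150
    N12: 90+45 = 135 ≤ 140
    N25: 55+45 = 100 > 60
Round 2 — N1, N11, N25, N28 seize.
  N1 sheds 180 L/s to N12, N21: 90 each.
    N12: 135+90 = 225 > 140
    N21: 10+90 = 100 > 70
  N11 sheds 200 L/s to N21, N8: 100 each.
    N21: 100+100 = 200 > 70
    N8: 50+100 = 150 > 130
  N25 sheds 100 L/s to N21, N8: 50 each.
    N21: 200+50 = 250 > 70
    N8: 150+50 = 200 > 130
  N28 sheds 175 L/s: no online neighbours, lost.
Round 3 — N12, N21, N8 seize.
  N12 sheds 225 L/s: no online neighbours, lost.
  N21 sheds 250 L/s: no online neighbours, lost.
  N8 sheds 200 L/s: no online neighbours, lost.
No further seizures.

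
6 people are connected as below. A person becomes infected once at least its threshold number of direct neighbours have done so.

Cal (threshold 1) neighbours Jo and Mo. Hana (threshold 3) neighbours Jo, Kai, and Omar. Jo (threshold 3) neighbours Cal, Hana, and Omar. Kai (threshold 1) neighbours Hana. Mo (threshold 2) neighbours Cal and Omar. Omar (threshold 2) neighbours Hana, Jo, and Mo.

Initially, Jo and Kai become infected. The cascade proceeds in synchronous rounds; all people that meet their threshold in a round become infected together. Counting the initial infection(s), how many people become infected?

3

Round 1 — Jo, Kai become infected (initial).
Round 2 — checking thresholds:
  Cal: 1 of 2 neighbours ≥ 1, becomes infected.
  Hana: 2 of 3 neighbours < 3, holds.
  Omar: 1 of 3 neighbours < 2, holds.
Round 3 — no new infections; cascade stops.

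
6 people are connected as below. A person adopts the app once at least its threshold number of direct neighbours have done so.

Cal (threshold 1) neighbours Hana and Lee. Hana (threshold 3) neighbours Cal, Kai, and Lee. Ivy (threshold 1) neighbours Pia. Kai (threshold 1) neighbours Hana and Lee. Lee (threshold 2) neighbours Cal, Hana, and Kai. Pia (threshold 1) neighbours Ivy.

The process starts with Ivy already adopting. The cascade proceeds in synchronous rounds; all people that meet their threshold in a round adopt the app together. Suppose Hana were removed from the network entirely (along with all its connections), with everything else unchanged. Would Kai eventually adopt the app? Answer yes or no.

With Hana removed:
Round 1 — Ivy adopts the app (initial).
Round 2 — checking thresholds:
  Pia: 1 of 1 neighbours ≥ 1, adopts the app.
Round 3 — no new adoptions; cascade stops.

no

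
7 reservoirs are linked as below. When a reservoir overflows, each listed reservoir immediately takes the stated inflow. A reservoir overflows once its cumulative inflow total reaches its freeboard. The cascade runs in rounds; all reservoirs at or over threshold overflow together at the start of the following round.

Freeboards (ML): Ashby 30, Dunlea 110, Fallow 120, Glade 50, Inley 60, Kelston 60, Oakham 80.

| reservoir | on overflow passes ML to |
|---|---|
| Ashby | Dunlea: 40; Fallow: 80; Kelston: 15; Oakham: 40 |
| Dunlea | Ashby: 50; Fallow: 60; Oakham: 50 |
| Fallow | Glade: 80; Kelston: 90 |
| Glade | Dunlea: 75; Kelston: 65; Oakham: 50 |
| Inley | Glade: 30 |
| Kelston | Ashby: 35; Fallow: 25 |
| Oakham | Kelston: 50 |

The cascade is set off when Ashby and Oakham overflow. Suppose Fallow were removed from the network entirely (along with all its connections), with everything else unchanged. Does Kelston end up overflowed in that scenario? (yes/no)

yes

With Fallow removed:
Round 1 — Ashby, Oakham overflow (initial).
  Dunlea: +40 → 40 < 110
  Kelston: +15+50 → 65 ≥ 60
Round 2 — Kelston overflows.
No further overflows.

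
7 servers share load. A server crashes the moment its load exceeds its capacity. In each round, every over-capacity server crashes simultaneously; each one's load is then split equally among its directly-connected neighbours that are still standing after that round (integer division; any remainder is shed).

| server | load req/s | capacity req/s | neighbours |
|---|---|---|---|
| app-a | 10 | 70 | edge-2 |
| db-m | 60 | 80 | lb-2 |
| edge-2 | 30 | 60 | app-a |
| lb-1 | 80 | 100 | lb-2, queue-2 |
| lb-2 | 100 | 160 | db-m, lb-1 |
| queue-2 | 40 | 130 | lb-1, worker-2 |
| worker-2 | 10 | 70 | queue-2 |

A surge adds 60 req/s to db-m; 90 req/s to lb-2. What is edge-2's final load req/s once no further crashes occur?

30

Round 1 — db-m at 120 > 80; lb-2 at 190 > 160. db-m, lb-2 crash.
  db-m sheds 120 req/s: no online neighbours, lost.
  lb-2 sheds 190 req/s to lb-1: 190 each.
    lb-1: 80+190 = 270 > 100
Round 2 — lb-1 crashes.
  lb-1 sheds 270 req/s to queue-2: 270 each.
    queue-2: 40+270 = 310 > 130
Round 3 — queue-2 crashes.
  queue-2 sheds 310 req/s to worker-2: 310 each.
    worker-2: 10+310 = 320 > 70
Round 4 — worker-2 crashes.
  worker-2 sheds 320 req/s: no online neighbours, lost.
No further crashes.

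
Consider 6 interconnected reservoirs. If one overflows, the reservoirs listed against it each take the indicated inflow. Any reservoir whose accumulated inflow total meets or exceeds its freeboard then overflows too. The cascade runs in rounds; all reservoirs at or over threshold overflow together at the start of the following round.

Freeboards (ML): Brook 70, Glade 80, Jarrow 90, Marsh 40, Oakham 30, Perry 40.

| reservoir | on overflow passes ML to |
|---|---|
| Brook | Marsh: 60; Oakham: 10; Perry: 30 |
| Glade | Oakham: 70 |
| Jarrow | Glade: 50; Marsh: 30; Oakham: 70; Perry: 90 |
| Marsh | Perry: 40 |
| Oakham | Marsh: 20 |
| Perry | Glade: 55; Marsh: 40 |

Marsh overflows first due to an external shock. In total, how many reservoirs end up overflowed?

2

Round 1 — Marsh overflows (initial).
  Perry: +40 → 40 ≥ 40
Round 2 — Perry overflows.
  Glade: +55 → 55 < 80
No further overflows.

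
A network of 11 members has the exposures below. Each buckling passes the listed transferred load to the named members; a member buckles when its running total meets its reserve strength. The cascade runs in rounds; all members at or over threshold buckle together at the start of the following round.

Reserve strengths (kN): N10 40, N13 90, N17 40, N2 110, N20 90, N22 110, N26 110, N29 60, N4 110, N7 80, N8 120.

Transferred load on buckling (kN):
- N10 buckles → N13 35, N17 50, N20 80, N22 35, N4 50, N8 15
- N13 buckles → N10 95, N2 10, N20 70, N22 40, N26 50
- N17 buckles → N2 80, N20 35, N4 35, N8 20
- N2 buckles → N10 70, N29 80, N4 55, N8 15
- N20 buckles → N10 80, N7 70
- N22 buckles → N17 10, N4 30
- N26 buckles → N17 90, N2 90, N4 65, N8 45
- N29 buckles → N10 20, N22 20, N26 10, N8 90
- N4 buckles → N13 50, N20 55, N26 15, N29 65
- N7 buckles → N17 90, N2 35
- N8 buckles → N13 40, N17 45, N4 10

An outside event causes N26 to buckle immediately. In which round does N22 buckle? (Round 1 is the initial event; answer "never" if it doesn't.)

Round 1 — N26 buckles (initial).
  N17: +90 → 90 ≥ 40
  N2: +90 → 90 < 110
  N4: +65 → 65 < 110
  N8: +45 → 45 < 120
Round 2 — N17 buckles.
  N2: +80 → 170 ≥ 110
  N20: +35 → 35 < 90
  N4: +35 → 100 < 110
  N8: +20 → 65 < 120
Round 3 — N2 buckles.
  N10: +70 → 70 ≥ 40
  N29: +80 → 80 ≥ 60
  N4: +55 → 155 ≥ 110
  N8: +15 → 80 < 120
Round 4 — N10, N29, N4 buckle.
  N13: +35+50 → 85 < 90
  N20: +80+55 → 170 ≥ 90
  N22: +35+20 → 55 < 110
  N8: +15+90 → 185 ≥ 120
Round 5 — N20, N8 buckle.
  N13: +40 → 125 ≥ 90
  N7: +70 → 70 < 80
Round 6 — N13 buckles.
  N22: +40 → 95 < 110
No further bucklings.

never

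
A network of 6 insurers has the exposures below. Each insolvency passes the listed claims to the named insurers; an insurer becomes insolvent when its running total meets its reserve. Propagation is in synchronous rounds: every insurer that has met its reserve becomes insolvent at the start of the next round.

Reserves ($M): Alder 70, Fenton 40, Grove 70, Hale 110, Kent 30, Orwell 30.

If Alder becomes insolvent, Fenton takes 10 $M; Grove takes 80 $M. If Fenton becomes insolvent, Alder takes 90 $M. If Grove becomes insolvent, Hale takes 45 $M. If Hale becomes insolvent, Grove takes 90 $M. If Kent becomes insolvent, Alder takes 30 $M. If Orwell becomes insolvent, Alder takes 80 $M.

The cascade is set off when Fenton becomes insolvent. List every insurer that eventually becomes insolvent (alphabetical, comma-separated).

Round 1 — Fenton becomes insolvent (initial).
  Alder: +90 → 90 ≥ 70
Round 2 — Alder becomes insolvent.
  Grove: +80 → 80 ≥ 70
Round 3 — Grove becomes insolvent.
  Hale: +45 → 45 < 110
No further insolvencies.

Alder, Fenton, Grove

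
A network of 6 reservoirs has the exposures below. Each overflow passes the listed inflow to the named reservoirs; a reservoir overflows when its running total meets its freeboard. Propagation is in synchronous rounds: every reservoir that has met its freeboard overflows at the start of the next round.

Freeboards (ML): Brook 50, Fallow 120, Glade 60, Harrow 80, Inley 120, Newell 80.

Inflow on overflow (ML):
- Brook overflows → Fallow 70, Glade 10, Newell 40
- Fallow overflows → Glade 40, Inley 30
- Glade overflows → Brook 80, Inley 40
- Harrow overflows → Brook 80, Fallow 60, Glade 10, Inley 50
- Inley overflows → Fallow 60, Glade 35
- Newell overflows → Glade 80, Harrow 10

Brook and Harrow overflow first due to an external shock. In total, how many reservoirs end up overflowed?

5

Round 1 — Brook, Harrow overflow (initial).
  Fallow: +70+60 → 130 ≥ 120
  Glade: +10+10 → 20 < 60
  Inley: +50 → 50 < 120
  Newell: +40 → 40 < 80
Round 2 — Fallow overflows.
  Glade: +40 → 60 ≥ 60
  Inley: +30 → 80 < 120
Round 3 — Glade overflows.
  Inley: +40 → 120 ≥ 120
Round 4 — Inley overflows.
No further overflows.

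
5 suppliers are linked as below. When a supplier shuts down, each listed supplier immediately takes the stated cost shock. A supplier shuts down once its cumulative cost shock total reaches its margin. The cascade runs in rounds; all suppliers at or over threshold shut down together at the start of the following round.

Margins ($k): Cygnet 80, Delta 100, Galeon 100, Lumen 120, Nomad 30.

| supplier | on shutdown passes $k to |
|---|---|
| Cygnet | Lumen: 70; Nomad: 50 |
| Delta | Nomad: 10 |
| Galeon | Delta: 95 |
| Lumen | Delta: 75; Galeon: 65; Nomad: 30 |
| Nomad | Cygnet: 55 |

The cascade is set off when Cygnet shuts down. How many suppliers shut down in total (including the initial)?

2

Round 1 — Cygnet shuts down (initial).
  Lumen: +70 → 70 < 120
  Nomad: +50 → 50 ≥ 30
Round 2 — Nomad shuts down.
No further shutdowns.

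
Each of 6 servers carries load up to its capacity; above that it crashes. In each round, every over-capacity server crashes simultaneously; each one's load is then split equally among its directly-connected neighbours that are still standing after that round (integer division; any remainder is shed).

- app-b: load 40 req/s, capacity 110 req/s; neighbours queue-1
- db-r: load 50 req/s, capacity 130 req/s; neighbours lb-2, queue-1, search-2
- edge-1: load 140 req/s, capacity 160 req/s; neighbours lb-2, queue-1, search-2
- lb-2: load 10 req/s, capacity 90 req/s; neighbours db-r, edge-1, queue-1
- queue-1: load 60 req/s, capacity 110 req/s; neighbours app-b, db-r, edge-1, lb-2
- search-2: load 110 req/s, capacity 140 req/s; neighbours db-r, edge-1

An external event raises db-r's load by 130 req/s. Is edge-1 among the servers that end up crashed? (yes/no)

yes

Round 1 — db-r at 180 > 130. db-r crashes.
  db-r sheds 180 req/s to lb-2, queue-1, search-2: 60 each.
    lb-2: 10+60 = 70 ≤ 90
    queue-1: 60+60 = 120 > 110
    search-2: 110+60 = 170 > 140
Round 2 — queue-1, search-2 crash.
  queue-1 sheds 120 req/s to app-b, edge-1, lb-2: 40 each.
    app-b: 40+40 = 80 ≤ 110
    edge-1: 140+40 = 180 > 160
    lb-2: 70+40 = 110 > 90
  search-2 sheds 170 req/s to edge-1: 170 each.
    edge-1: 180+170 = 350 > 160
Round 3 — edge-1, lb-2 crash.
  edge-1 sheds 350 req/s: no online neighbours, lost.
  lb-2 sheds 110 req/s: no online neighbours, lost.
No further crashes.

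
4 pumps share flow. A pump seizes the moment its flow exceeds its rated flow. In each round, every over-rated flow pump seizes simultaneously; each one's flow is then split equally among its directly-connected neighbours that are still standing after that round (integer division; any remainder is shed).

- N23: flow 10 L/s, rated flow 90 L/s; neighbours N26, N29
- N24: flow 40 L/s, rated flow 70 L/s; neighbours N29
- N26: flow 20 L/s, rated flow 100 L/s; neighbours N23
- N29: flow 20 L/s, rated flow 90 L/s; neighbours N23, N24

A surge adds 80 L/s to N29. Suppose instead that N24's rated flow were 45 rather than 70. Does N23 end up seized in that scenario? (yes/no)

With N24's rated flow at 45:
Round 1 — N29 at 100 > 90. N29 seizes.
  N29 sheds 100 L/s to N23, N24: 50 each.
    N23: 10+50 = 60 ≤ 90
    N24: 40+50 = 90 > 45
Round 2 — N24 seizes.
  N24 sheds 90 L/s: no online neighbours, lost.
No further seizures.

no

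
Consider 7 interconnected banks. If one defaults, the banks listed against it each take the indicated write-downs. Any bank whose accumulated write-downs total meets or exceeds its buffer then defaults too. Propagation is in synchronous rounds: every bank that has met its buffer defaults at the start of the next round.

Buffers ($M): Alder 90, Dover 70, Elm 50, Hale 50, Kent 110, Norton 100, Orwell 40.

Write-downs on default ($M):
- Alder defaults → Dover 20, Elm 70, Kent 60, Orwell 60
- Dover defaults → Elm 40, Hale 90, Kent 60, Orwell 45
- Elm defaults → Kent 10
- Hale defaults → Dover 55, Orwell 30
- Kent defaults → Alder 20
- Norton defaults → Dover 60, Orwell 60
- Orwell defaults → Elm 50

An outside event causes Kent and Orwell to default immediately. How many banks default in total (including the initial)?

3

Round 1 — Kent, Orwell default (initial).
  Alder: +20 → 20 < 90
  Elm: +50 → 50 ≥ 50
Round 2 — Elm defaults.
No further defaults.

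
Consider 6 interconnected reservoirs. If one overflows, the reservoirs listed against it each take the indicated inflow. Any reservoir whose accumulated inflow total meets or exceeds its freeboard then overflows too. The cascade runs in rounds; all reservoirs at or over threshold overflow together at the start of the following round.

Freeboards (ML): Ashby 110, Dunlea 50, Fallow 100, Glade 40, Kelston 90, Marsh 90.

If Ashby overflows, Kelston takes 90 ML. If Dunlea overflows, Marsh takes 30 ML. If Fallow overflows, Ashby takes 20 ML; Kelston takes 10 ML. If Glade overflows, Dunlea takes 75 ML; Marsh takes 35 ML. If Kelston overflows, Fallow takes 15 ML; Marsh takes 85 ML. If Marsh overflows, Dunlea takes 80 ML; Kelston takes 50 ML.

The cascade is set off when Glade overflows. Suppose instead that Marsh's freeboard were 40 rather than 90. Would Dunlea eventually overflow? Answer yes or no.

With Marsh's freeboard at 40:
Round 1 — Glade overflows (initial).
  Dunlea: +75 → 75 ≥ 50
  Marsh: +35 → 35 < 40
Round 2 — Dunlea overflows.
  Marsh: +30 → 65 ≥ 40
Round 3 — Marsh overflows.
  Kelston: +50 → 50 < 90
No further overflows.

yes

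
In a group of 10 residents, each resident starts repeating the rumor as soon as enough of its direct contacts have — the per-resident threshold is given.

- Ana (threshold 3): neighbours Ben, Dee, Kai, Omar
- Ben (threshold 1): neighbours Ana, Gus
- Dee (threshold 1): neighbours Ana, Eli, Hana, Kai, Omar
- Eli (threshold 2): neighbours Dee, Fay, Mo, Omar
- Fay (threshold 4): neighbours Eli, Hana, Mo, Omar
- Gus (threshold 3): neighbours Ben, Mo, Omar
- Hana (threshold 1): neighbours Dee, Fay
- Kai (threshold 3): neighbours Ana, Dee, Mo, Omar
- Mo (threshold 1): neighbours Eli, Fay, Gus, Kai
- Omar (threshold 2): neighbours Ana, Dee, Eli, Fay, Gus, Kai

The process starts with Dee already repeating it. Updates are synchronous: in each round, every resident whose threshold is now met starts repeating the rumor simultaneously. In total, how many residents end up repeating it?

2

Round 1 — Dee starts repeating the rumor (initial).
Round 2 — checking thresholds:
  Ana: 1 of 4 neighbours < 3, below threshold.
  Eli: 1 of 4 neighbours < 2, below threshold.
  Hana: 1 of 2 neighbours ≥ 1, starts repeating the rumor.
  Kai: 1 of 4 neighbours < 3, below threshold.
  Omar: 1 of 6 neighbours < 2, below threshold.
Round 3 — no new spreads; cascade stops.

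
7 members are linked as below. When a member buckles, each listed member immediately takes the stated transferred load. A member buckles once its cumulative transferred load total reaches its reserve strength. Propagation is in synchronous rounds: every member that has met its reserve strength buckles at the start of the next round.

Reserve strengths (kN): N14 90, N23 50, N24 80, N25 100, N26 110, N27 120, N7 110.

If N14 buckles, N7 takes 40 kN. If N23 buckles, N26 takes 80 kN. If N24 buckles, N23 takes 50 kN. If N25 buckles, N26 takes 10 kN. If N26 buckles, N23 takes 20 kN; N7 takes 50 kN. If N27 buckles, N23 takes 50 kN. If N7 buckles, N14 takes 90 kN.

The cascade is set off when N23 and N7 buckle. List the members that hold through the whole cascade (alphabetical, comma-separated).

N24, N25, N26, N27

Round 1 — N23, N7 buckle (initial).
  N14: +90 → 90 ≥ 90
  N26: +80 → 80 < 110
Round 2 — N14 buckles.
No further bucklings.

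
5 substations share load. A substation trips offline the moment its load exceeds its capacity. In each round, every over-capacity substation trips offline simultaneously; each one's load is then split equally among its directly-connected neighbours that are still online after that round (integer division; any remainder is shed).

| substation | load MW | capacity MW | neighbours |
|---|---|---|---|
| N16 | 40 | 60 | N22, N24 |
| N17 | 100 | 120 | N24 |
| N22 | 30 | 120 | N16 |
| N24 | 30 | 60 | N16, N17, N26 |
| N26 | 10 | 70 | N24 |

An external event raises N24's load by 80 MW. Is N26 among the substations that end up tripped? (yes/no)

no

Round 1 — N24 at 110 > 60. N24 trips offline.
  N24 sheds 110 MW to N16, N17, N26: 36 each (2 lost).
    N16: 40+36 = 76 > 60
    N17: 100+36 = 136 > 120
    N26: 10+36 = 46 ≤ 70
Round 2 — N16, N17 trip offline.
  N16 sheds 76 MW to N22: 76 each.
    N22: 30+76 = 106 ≤ 120
  N17 sheds 136 MW: no online neighbours, lost.
No further trips.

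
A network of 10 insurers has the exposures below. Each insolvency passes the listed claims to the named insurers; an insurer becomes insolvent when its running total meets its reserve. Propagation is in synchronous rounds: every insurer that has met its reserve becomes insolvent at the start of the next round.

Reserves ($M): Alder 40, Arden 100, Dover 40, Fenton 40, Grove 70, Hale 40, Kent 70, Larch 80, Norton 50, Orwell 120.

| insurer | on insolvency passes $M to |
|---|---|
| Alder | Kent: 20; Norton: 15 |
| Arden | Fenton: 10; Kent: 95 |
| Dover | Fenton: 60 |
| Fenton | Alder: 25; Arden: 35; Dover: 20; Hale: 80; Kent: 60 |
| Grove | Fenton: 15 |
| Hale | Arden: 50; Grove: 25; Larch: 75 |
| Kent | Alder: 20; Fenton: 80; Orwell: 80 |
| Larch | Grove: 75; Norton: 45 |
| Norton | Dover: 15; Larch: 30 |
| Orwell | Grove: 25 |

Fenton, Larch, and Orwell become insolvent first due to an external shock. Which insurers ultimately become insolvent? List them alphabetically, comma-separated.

Round 1 — Fenton, Larch, Orwell become insolvent (initial).
  Alder: +25 → 25 < 40
  Arden: +35 → 35 < 100
  Dover: +20 → 20 < 40
  Grove: +75+25 → 100 ≥ 70
  Hale: +80 → 80 ≥ 40
  Kent: +60 → 60 < 70
  Norton: +45 → 45 < 50
Round 2 — Grove, Hale become insolvent.
  Arden: +50 → 85 < 100
No further insolvencies.

Fenton, Grove, Hale, Larch, Orwell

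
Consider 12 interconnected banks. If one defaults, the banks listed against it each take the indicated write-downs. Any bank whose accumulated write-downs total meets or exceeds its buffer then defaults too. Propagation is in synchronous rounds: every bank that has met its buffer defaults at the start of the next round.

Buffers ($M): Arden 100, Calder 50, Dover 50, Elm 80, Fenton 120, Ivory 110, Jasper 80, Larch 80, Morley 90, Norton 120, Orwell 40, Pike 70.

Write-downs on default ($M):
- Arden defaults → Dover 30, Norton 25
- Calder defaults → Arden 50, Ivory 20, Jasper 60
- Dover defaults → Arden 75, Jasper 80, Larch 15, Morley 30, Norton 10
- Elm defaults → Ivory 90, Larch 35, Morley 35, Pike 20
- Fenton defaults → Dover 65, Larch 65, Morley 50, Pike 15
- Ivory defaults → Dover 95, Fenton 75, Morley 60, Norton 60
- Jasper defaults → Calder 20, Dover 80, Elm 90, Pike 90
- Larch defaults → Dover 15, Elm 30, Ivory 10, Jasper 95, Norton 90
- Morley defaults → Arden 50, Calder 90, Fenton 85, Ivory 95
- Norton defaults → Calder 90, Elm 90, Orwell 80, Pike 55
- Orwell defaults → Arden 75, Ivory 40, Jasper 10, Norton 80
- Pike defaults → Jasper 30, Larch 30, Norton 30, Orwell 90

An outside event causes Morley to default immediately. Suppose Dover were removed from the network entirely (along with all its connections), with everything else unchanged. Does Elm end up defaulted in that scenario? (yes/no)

With Dover removed:
Round 1 — Morley defaults (initial).
  Arden: +50 → 50 < 100
  Calder: +90 → 90 ≥ 50
  Fenton: +85 → 85 < 120
  Ivory: +95 → 95 < 110
Round 2 — Calder defaults.
  Arden: +50 → 100 ≥ 100
  Ivory: +20 → 115 ≥ 110
  Jasper: +60 → 60 < 80
Round 3 — Arden, Ivory default.
  Fenton: +75 → 160 ≥ 120
  Norton: +25+60 → 85 < 120
Round 4 — Fenton defaults.
  Larch: +65 → 65 < 80
  Pike: +15 → 15 < 70
No further defaults.

no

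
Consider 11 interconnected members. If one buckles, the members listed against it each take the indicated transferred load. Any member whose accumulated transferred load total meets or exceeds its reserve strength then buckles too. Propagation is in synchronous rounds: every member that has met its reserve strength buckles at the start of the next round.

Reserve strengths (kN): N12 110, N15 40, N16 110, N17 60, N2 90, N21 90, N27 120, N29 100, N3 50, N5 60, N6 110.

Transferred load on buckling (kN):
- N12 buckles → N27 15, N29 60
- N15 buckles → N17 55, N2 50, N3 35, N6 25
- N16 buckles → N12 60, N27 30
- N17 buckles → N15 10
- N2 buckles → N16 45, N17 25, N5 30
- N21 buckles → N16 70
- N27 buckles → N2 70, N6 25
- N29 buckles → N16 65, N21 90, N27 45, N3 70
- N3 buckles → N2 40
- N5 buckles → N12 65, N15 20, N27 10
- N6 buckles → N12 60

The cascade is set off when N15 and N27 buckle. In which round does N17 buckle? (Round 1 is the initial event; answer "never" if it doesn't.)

Round 1 — N15, N27 buckle (initial).
  N17: +55 → 55 < 60
  N2: +50+70 → 120 ≥ 90
  N3: +35 → 35 < 50
  N6: +25+25 → 50 < 110
Round 2 — N2 buckles.
  N16: +45 → 45 < 110
  N17: +25 → 80 ≥ 60
  N5: +30 → 30 < 60
Round 3 — N17 buckles.
No further bucklings.

3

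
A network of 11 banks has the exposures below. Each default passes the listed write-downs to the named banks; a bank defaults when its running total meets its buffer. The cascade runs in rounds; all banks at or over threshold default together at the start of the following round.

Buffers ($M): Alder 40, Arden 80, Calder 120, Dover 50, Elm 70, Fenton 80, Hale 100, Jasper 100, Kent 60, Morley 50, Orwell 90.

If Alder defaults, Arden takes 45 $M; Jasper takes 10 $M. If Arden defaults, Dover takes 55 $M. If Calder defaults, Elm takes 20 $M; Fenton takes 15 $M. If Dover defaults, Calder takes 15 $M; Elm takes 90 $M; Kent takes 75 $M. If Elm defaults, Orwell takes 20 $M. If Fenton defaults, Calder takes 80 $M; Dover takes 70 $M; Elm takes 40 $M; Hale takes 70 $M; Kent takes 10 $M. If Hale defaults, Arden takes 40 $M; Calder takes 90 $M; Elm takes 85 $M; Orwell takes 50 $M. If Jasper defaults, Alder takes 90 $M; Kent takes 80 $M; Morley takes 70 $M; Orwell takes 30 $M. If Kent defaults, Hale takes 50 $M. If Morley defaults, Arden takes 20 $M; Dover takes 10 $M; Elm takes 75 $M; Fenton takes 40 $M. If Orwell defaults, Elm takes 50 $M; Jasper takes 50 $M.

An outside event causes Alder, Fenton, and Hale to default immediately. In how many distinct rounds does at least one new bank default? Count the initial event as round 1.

3

Round 1 — Alder, Fenton, Hale default (initial).
  Arden: +45+40 → 85 ≥ 80
  Calder: +80+90 → 170 ≥ 120
  Dover: +70 → 70 ≥ 50
  Elm: +40+85 → 125 ≥ 70
  Jasper: +10 → 10 < 100
  Kent: +10 → 10 < 60
  Orwell: +50 → 50 < 90
Round 2 — Arden, Calder, Dover, Elm default.
  Kent: +75 → 85 ≥ 60
  Orwell: +20 → 70 < 90
Round 3 — Kent defaults.
No further defaults.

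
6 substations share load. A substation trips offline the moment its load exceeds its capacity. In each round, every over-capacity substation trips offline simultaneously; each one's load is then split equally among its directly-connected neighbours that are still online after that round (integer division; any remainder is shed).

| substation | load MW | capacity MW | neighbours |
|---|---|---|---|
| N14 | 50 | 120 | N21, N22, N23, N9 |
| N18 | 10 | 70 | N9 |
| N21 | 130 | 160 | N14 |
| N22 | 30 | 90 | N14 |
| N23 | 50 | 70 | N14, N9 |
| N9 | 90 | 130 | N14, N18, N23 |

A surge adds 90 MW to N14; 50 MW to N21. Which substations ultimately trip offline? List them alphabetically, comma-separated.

N14, N18, N21, N23, N9

Round 1 — N14 at 140 > 120; N21 at 180 > 160. N14, N21 trip offline.
  N14 sheds 140 MW to N22, N23, N9: 46 each (2 lost).
    N22: 30+46 = 76 ≤ 90
    N23: 50+46 = 96 > 70
    N9: 90+46 = 136 > 130
  N21 sheds 180 MW: no online neighbours, lost.
Round 2 — N23, N9 trip offline.
  N23 sheds 96 MW: no online neighbours, lost.
  N9 sheds 136 MW to N18: 136 each.
    N18: 10+136 = 146 > 70
Round 3 — N18 trips offline.
  N18 sheds 146 MW: no online neighbours, lost.
No further trips.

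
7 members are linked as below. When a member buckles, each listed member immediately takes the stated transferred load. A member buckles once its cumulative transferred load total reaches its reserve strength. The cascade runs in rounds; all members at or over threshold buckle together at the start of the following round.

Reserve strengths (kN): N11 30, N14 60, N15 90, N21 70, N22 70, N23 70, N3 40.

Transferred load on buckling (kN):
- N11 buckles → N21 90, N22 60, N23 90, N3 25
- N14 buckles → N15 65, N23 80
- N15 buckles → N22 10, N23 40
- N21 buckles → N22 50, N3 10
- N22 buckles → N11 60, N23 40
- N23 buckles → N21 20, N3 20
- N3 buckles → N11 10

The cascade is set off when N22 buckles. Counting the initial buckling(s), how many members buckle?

5

Round 1 — N22 buckles (initial).
  N11: +60 → 60 ≥ 30
  N23: +40 → 40 < 70
Round 2 — N11 buckles.
  N21: +90 → 90 ≥ 70
  N23: +90 → 130 ≥ 70
  N3: +25 → 25 < 40
Round 3 — N21, N23 buckle.
  N3: +10+20 → 55 ≥ 40
Round 4 — N3 buckles.
No further bucklings.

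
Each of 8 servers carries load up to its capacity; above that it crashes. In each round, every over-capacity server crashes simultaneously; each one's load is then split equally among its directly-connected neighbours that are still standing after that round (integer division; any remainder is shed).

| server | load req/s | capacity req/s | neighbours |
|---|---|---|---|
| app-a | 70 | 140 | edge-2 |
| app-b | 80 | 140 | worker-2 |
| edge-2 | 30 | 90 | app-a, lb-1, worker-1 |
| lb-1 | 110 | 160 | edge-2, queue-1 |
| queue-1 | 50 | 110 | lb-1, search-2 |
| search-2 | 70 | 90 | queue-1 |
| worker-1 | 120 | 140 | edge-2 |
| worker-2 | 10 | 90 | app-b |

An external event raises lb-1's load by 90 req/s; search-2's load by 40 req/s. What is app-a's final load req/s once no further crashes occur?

135

Round 1 — lb-1 at 200 > 160; search-2 at 110 > 90. lb-1, search-2 crash.
  lb-1 sheds 200 req/s to edge-2, queue-1: 100 each.
    edge-2: 30+100 = 130 > 90
    queue-1: 50+100 = 150 > 110
  search-2 sheds 110 req/s to queue-1: 110 each.
    queue-1: 150+110 = 260 > 110
Round 2 — edge-2, queue-1 crash.
  edge-2 sheds 130 req/s to app-a, worker-1: 65 each.
    app-a: 70+65 = 135 ≤ 140
    worker-1: 120+65 = 185 > 140
  queue-1 sheds 260 req/s: no online neighbours, lost.
Round 3 — worker-1 crashes.
  worker-1 sheds 185 req/s: no online neighbours, lost.
No further crashes.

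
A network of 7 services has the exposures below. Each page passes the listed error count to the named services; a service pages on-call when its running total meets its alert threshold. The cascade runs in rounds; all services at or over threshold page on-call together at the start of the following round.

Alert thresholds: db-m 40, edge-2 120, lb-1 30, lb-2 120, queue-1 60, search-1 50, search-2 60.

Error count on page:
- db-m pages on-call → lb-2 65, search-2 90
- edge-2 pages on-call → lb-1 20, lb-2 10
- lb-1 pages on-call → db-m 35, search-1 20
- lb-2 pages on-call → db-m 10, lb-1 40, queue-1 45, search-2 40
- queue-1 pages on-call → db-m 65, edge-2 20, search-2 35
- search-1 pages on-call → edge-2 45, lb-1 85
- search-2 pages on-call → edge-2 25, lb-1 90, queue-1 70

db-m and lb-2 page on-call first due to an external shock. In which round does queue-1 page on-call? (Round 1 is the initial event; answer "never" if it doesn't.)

Round 1 — db-m, lb-2 page on-call (initial).
  lb-1: +40 → 40 ≥ 30
  queue-1: +45 → 45 < 60
  search-2: +90+40 → 130 ≥ 60
Round 2 — lb-1, search-2 page on-call.
  edge-2: +25 → 25 < 120
  queue-1: +70 → 115 ≥ 60
  search-1: +20 → 20 < 50
Round 3 — queue-1 pages on-call.
  edge-2: +20 → 45 < 120
No further pages.

3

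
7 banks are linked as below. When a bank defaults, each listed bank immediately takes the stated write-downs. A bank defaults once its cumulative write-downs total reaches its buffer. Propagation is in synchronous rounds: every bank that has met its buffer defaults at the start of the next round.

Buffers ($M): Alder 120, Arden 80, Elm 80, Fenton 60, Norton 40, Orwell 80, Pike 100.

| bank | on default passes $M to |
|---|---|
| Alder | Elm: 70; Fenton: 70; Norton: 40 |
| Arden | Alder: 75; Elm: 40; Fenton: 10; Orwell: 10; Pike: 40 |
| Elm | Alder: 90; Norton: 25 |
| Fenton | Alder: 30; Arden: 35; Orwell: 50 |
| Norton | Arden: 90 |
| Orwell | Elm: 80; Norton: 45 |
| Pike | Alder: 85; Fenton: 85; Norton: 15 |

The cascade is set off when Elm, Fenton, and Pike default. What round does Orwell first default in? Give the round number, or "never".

never

Round 1 — Elm, Fenton, Pike default (initial).
  Alder: +90+30+85 → 205 ≥ 120
  Arden: +35 → 35 < 80
  Norton: +25+15 → 40 ≥ 40
  Orwell: +50 → 50 < 80
Round 2 — Alder, Norton default.
  Arden: +90 → 125 ≥ 80
Round 3 — Arden defaults.
  Orwell: +10 → 60 < 80
No further defaults.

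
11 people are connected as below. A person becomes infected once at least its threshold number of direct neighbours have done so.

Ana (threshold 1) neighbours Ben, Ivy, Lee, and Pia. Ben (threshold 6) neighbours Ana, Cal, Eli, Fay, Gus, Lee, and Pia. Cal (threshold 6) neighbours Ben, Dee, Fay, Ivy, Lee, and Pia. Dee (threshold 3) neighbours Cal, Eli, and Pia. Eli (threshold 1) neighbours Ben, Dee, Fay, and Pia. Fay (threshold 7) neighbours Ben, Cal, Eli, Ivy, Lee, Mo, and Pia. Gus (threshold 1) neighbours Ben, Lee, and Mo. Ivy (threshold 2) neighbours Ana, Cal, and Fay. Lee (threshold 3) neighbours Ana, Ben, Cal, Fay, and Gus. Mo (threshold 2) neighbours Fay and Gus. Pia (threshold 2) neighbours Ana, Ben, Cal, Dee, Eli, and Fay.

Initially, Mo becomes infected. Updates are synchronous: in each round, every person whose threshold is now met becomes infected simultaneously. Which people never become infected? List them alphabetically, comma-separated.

Round 1 — Mo becomes infected (initial).
Round 2 — checking thresholds:
  Fay: 1 of 7 neighbours < 7, below threshold.
  Gus: 1 of 3 neighbours ≥ 1, becomes infected.
Round 3 — no new infections; cascade stops.

Ana, Ben, Cal, Dee, Eli, Fay, Ivy, Lee, Pia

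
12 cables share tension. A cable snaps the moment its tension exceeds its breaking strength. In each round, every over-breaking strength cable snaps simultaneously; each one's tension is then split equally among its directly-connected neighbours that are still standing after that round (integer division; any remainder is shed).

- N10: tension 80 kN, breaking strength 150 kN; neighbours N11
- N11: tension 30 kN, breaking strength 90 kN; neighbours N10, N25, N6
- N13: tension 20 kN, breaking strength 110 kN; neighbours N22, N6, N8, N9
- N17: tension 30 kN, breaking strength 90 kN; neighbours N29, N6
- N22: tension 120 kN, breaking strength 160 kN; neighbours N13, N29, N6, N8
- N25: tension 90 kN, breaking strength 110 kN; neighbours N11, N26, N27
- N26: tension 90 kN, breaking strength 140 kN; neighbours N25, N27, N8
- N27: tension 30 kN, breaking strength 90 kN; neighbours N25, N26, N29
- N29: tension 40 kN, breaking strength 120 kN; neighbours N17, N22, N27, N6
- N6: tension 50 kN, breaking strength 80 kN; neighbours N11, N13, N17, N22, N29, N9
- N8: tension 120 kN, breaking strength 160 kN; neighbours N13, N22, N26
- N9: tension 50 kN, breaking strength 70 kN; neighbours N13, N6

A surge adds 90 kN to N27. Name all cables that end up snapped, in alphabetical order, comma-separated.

N11, N13, N17, N22, N25, N26, N27, N29, N6, N8, N9

Round 1 — N27 at 120 > 90. N27 snaps.
  N27 sheds 120 kN to N25, N26, N29: 40 each.
    N25: 90+40 = 130 > 110
    N26: 90+40 = 130 ≤ 140
    N29: 40+40 = 80 ≤ 120
Round 2 — N25 snaps.
  N25 sheds 130 kN to N11, N26: 65 each.
    N11: 30+65 = 95 > 90
    N26: 130+65 = 195 > 140
Round 3 — N11, N26 snap.
  N11 sheds 95 kN to N10, N6: 47 each (1 lost).
    N10: 80+47 = 127 ≤ 150
    N6: 50+47 = 97 > 80
  N26 sheds 195 kN to N8: 195 each.
    N8: 120+195 = 315 > 160
Round 4 — N6, N8 snap.
  N6 sheds 97 kN to N13, N17, N22, N29, N9: 19 each (2 lost).
    N13: 20+19 = 39 ≤ 110
    N17: 30+19 = 49 ≤ 90
    N22: 120+19 = 139 ≤ 160
    N29: 80+19 = 99 ≤ 120
    N9: 50+19 = 69 ≤ 70
  N8 sheds 315 kN to N13, N22: 157 each (1 lost).
    N13: 39+157 = 196 > 110
    N22: 139+157 = 296 > 160
Round 5 — N13, N22 snap.
  N13 sheds 196 kN to N9: 196 each.
    N9: 69+196 = 265 > 70
  N22 sheds 296 kN to N29: 296 each.
    N29: 99+296 = 395 > 120
Round 6 — N29, N9 snap.
  N29 sheds 395 kN to N17: 395 each.
    N17: 49+395 = 444 > 90
  N9 sheds 265 kN: no online neighbours, lost.
Round 7 — N17 snaps.
  N17 sheds 444 kN: no online neighbours, lost.
No further breaks.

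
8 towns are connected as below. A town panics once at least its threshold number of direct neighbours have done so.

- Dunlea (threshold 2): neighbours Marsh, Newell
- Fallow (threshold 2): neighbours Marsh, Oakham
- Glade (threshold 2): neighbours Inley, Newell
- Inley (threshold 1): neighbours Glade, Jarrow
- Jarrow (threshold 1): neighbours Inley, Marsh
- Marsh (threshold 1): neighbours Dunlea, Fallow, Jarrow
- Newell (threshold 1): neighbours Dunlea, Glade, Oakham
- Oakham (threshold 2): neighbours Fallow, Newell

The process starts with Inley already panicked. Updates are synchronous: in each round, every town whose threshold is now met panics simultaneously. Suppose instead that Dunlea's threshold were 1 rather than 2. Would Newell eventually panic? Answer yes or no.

With Dunlea's threshold at 1:
Round 1 — Inley panics (initial).
Round 2 — checking thresholds:
  Glade: 1 of 2 neighbours < 2, holds.
  Jarrow: 1 of 2 neighbours ≥ 1, panics.
Round 3 — checking thresholds:
  Glade: 1 of 2 neighbours < 2, holds.
  Marsh: 1 of 3 neighbours ≥ 1, panics.
Round 4 — checking thresholds:
  Dunlea: 1 of 2 neighbours ≥ 1, panics.
  Fallow: 1 of 2 neighbours < 2, holds.
  Glade: 1 of 2 neighbours < 2, holds.
Round 5 — checking thresholds:
  Fallow: 1 of 2 neighbours < 2, holds.
  Glade: 1 of 2 neighbours < 2, holds.
  Newell: 1 of 3 neighbours ≥ 1, panics.
Round 6 — checking thresholds:
  Fallow: 1 of 2 neighbours < 2, holds.
  Glade: 2 of 2 neighbours ≥ 2, panics.
  Oakham: 1 of 2 neighbours < 2, holds.
Round 7 — no new panics; cascade stops.

yes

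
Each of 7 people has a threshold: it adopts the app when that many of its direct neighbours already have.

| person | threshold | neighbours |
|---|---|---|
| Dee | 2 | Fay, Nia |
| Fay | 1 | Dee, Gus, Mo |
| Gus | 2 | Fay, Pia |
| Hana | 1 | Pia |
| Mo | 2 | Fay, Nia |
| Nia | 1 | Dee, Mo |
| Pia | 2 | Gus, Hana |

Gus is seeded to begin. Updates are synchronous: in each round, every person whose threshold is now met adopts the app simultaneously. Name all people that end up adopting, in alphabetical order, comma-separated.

Round 1 — Gus adopts the app (initial).
Round 2 — checking thresholds:
  Fay: 1 of 3 neighbours ≥ 1, adopts the app.
  Pia: 1 of 2 neighbours < 2, not yet.
Round 3 — no new adoptions; cascade stops.

Fay, Gus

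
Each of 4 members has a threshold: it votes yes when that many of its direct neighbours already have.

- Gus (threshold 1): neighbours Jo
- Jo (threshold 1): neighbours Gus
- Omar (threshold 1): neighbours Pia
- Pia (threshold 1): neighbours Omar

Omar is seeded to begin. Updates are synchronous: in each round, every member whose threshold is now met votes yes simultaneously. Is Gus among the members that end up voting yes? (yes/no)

no

Round 1 — Omar votes yes (initial).
Round 2 — checking thresholds:
  Pia: 1 of 1 neighbours ≥ 1, votes yes.
Round 3 — no new yes votes; cascade stops.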